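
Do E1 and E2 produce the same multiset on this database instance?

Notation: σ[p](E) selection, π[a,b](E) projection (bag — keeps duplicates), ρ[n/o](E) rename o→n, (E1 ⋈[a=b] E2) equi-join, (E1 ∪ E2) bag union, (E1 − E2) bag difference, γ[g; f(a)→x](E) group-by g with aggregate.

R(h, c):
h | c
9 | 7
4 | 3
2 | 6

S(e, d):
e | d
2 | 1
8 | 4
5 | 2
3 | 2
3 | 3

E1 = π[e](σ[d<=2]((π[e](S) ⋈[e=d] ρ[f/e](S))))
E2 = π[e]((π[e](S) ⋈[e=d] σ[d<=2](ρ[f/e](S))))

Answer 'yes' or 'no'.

E1 stepwise |·|:
  S → 5
  π[e](S) → 5
  S → 5
  ρ[f/e](S) → 5
  (π[e](S) ⋈[e=d] ρ[f/e](S)) → 4
  σ[d<=2]((π[e](S) ⋈[e=d] ρ[f/e](S))) → 2
  π[e](σ[d<=2]((π[e](S) ⋈[e=d] ρ[f/e](S)))) → 2
E2 stepwise |·|:
  S → 5
  π[e](S) → 5
  S → 5
  ρ[f/e](S) → 5
  σ[d<=2](ρ[f/e](S)) → 3
  (π[e](S) ⋈[e=d] σ[d<=2](ρ[f/e](S))) → 2
  π[e]((π[e](S) ⋈[e=d] σ[d<=2](ρ[f/e](S)))) → 2

E1 and E2 produce the same multiset:
e
2
2

yes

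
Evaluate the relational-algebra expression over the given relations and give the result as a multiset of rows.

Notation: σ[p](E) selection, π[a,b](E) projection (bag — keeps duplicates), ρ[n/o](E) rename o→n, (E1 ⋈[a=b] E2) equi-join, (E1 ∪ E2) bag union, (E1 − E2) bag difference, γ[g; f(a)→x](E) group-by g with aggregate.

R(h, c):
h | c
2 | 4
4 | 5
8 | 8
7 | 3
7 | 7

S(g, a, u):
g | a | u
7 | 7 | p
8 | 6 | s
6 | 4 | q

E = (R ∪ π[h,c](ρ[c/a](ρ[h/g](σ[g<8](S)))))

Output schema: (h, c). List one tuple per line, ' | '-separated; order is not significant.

Subexpression sizes:
  R → 5
  S → 3
  σ[g<8](S) → 2
  ρ[h/g](σ[g<8](S)) → 2
  ρ[c/a](ρ[h/g](σ[g<8](S))) → 2
  π[h,c](ρ[c/a](ρ[h/g](σ[g<8](S)))) → 2
  (R ∪ π[h,c](ρ[c/a](ρ[h/g](σ[g<8](S))))) → 7

== RESULT ==
h | c
2 | 4
4 | 5
6 | 4
7 | 3
7 | 7
7 | 7
8 | 8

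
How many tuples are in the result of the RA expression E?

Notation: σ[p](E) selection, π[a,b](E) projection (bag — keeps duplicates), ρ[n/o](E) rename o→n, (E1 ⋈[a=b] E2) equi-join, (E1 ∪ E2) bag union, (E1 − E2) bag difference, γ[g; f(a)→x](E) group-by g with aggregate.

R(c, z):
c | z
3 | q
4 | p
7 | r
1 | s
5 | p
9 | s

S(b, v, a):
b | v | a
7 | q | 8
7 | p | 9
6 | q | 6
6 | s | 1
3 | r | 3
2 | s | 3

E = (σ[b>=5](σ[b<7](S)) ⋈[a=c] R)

Subexpression sizes:
  S → 6
  σ[b<7](S) → 4
  σ[b>=5](σ[b<7](S)) → 2
  R → 6
  (σ[b>=5](σ[b<7](S)) ⋈[a=c] R) → 1

|E| = 1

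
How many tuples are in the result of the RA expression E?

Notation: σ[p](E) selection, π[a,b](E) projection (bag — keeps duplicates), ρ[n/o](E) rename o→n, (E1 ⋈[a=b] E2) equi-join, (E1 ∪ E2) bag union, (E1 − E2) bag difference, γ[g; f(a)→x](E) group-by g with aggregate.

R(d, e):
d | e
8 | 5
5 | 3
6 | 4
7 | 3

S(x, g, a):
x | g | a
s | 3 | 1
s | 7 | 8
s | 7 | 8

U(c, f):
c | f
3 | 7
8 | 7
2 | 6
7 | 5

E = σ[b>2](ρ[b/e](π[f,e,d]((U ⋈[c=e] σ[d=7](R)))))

Stepwise |·|:
  U → 4
  R → 4
  σ[d=7](R) → 1
  (U ⋈[c=e] σ[d=7](R)) → 1
  π[f,e,d]((U ⋈[c=e] σ[d=7](R))) → 1
  ρ[b/e](π[f,e,d]((U ⋈[c=e] σ[d=7](R)))) → 1
  σ[b>2](ρ[b/e](π[f,e,d]((U ⋈[c=e] σ[d=7](R))))) → 1

|E| = 1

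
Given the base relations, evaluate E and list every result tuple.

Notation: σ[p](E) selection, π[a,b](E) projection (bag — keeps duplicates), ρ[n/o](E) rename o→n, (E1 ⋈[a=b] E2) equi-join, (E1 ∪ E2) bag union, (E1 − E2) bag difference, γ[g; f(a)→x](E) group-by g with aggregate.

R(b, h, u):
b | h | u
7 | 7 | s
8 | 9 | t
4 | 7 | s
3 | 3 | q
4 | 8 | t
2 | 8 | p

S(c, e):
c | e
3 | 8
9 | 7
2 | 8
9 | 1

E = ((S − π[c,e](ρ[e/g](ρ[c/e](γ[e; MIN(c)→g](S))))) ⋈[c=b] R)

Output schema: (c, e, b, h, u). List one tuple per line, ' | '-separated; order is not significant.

Row counts bottom-up:
  S → 4
  S → 4
  γ[e; MIN(c)→g](S) → 3
  ρ[c/e](γ[e; MIN(c)→g](S)) → 3
  ρ[e/g](ρ[c/e](γ[e; MIN(c)→g](S))) → 3
  π[c,e](ρ[e/g](ρ[c/e](γ[e; MIN(c)→g](S)))) → 3
  (S − π[c,e](ρ[e/g](ρ[c/e](γ[e; MIN(c)→g](S))))) → 4
  R → 6
  ((S − π[c,e](ρ[e/g](ρ[c/e](γ[e; MIN(c)→g](S))))) ⋈[c=b] R) → 2

== RESULT ==
c | e | b | h | u
2 | 8 | 2 | 8 | p
3 | 8 | 3 | 3 | q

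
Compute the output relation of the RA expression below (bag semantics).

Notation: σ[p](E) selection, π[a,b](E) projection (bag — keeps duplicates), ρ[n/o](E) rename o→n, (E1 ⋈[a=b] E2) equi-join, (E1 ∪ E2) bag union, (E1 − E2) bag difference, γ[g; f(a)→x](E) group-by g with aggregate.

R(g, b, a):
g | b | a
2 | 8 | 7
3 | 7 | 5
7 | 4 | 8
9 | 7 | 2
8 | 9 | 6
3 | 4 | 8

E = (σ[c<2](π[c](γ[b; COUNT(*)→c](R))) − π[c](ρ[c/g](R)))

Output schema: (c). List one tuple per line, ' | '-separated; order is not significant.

Subexpression sizes:
  R → 6
  γ[b; COUNT(*)→c](R) → 4
  π[c](γ[b; COUNT(*)→c](R)) → 4
  σ[c<2](π[c](γ[b; COUNT(*)→c](R))) → 2
  R → 6
  ρ[c/g](R) → 6
  π[c](ρ[c/g](R)) → 6
  (σ[c<2](π[c](γ[b; COUNT(*)→c](R))) − π[c](ρ[c/g](R))) → 2

== RESULT ==
c
1
1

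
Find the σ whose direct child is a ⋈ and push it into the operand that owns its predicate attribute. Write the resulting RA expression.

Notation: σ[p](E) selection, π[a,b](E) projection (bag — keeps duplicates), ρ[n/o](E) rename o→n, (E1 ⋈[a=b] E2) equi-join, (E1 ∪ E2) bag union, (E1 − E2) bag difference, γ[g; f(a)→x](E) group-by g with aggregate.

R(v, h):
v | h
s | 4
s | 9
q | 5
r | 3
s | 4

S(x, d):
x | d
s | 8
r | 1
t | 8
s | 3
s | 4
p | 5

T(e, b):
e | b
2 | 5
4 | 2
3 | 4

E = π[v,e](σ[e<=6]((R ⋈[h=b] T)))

σ filters on e, owned by the right side.
E' = π[v,e]((R ⋈[h=b] σ[e<=6](T)))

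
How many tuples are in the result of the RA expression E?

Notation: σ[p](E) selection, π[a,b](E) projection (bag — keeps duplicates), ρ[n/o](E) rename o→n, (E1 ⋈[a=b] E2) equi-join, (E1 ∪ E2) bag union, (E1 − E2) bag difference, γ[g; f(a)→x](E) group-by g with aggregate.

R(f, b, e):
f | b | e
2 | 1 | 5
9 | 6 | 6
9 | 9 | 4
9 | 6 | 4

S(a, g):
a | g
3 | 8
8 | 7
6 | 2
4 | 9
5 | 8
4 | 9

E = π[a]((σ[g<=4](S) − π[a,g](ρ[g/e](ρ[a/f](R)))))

Row counts bottom-up:
  S → 6
  σ[g<=4](S) → 1
  R → 4
  ρ[a/f](R) → 4
  ρ[g/e](ρ[a/f](R)) → 4
  π[a,g](ρ[g/e](ρ[a/f](R))) → 4
  (σ[g<=4](S) − π[a,g](ρ[g/e](ρ[a/f](R)))) → 1
  π[a]((σ[g<=4](S) − π[a,g](ρ[g/e](ρ[a/f](R))))) → 1

|E| = 1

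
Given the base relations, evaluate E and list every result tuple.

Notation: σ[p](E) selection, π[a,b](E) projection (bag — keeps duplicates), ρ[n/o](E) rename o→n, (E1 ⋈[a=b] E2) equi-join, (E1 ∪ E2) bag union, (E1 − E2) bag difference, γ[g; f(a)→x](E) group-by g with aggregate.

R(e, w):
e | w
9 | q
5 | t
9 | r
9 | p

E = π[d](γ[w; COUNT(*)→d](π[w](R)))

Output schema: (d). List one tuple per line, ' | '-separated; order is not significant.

Per-node cardinality:
  R → 4
  π[w](R) → 4
  γ[w; COUNT(*)→d](π[w](R)) → 4
  π[d](γ[w; COUNT(*)→d](π[w](R))) → 4

== RESULT ==
d
1
1
1
1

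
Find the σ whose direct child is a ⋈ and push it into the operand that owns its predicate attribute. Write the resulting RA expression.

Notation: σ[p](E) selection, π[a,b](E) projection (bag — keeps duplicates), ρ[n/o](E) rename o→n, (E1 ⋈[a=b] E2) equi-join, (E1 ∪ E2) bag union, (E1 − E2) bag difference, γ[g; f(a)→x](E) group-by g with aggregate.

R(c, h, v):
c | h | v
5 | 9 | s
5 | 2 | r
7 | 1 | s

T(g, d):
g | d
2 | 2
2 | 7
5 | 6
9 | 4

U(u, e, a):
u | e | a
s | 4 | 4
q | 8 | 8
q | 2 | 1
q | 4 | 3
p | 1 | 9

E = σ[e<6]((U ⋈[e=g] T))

σ filters on e, owned by the left side.
E' = (σ[e<6](U) ⋈[e=g] T)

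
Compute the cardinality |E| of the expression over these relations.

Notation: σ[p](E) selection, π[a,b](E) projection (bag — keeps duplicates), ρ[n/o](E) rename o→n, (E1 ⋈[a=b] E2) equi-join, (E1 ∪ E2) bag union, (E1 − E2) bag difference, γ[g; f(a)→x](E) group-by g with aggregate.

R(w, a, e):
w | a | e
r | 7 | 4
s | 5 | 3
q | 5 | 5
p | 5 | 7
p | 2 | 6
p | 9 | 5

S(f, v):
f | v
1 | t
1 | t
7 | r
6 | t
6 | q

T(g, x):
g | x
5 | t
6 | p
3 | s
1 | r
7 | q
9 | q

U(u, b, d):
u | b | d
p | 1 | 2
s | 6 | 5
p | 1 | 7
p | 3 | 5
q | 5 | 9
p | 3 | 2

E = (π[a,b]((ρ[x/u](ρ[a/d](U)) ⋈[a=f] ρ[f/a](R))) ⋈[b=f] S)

Subexpression sizes:
  U → 6
  ρ[a/d](U) → 6
  ρ[x/u](ρ[a/d](U)) → 6
  R → 6
  ρ[f/a](R) → 6
  (ρ[x/u](ρ[a/d](U)) ⋈[a=f] ρ[f/a](R)) → 10
  π[a,b]((ρ[x/u](ρ[a/d](U)) ⋈[a=f] ρ[f/a](R))) → 10
  S → 5
  (π[a,b]((ρ[x/u](ρ[a/d](U)) ⋈[a=f] ρ[f/a](R))) ⋈[b=f] S) → 10

|E| = 10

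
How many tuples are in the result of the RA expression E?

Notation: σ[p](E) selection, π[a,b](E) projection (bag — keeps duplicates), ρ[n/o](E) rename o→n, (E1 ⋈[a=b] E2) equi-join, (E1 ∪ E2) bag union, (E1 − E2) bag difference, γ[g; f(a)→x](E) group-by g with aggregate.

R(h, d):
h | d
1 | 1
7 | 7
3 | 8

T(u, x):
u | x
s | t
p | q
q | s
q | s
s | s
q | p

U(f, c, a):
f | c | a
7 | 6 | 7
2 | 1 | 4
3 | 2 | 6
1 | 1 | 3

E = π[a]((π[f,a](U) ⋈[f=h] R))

Row counts bottom-up:
  U → 4
  π[f,a](U) → 4
  R → 3
  (π[f,a](U) ⋈[f=h] R) → 3
  π[a]((π[f,a](U) ⋈[f=h] R)) → 3

|E| = 3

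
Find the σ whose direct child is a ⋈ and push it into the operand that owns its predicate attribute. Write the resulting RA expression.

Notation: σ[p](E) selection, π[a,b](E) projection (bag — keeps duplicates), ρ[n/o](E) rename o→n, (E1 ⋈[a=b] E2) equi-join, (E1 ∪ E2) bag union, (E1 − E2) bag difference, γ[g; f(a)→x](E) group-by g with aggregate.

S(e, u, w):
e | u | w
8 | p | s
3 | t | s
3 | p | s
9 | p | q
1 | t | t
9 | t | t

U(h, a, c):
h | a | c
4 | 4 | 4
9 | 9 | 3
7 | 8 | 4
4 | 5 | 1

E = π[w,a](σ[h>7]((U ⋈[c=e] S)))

σ filters on h, owned by the left side.
E' = π[w,a]((σ[h>7](U) ⋈[c=e] S))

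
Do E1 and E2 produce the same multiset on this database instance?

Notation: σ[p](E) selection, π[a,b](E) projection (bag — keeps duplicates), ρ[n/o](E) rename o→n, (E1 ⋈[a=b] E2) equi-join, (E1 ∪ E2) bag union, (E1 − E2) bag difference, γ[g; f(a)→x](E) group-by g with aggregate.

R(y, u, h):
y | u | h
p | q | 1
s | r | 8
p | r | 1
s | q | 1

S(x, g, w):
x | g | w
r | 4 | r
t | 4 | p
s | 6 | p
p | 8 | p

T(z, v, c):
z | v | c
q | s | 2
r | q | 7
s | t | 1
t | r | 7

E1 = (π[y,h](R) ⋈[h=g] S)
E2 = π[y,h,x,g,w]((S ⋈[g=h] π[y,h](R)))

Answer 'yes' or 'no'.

E1 per-node cardinality:
  R → 4
  π[y,h](R) → 4
  S → 4
  (π[y,h](R) ⋈[h=g] S) → 1
E2 per-node cardinality:
  S → 4
  R → 4
  π[y,h](R) → 4
  (S ⋈[g=h] π[y,h](R)) → 1
  π[y,h,x,g,w]((S ⋈[g=h] π[y,h](R))) → 1

E1 and E2 produce the same multiset:
y | h | x | g | w
s | 8 | p | 8 | p

yes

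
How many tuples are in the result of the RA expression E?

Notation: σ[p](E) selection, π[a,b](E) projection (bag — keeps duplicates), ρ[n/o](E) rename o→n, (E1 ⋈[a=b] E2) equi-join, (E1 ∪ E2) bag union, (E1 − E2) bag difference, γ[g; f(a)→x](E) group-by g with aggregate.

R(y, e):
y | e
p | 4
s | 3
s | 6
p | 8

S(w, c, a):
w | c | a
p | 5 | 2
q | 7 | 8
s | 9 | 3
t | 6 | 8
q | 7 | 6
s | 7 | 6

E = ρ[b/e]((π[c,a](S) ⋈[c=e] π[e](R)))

Per-node cardinality:
  S → 6
  π[c,a](S) → 6
  R → 4
  π[e](R) → 4
  (π[c,a](S) ⋈[c=e] π[e](R)) → 1
  ρ[b/e]((π[c,a](S) ⋈[c=e] π[e](R))) → 1

|E| = 1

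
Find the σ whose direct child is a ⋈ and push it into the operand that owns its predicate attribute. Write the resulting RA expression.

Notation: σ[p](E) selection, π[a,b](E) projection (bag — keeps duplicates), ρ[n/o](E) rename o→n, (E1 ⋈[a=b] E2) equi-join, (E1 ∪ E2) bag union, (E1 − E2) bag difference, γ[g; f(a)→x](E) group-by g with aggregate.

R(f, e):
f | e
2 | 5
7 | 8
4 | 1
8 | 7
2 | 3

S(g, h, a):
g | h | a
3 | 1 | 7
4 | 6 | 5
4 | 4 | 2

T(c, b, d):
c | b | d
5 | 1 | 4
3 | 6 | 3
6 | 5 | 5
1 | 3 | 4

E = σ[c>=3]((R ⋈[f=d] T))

σ filters on c, owned by the right side.
E' = (R ⋈[f=d] σ[c>=3](T))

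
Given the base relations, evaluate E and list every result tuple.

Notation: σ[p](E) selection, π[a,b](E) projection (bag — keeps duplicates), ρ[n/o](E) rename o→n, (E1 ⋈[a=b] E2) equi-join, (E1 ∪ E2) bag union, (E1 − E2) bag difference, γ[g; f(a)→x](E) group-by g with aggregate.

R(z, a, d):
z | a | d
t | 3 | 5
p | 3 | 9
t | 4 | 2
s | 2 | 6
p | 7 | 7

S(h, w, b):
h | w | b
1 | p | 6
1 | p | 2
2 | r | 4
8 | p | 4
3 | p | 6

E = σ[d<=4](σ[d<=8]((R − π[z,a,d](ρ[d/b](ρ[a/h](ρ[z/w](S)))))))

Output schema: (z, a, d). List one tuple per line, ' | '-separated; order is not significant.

Stepwise |·|:
  R → 5
  S → 5
  ρ[z/w](S) → 5
  ρ[a/h](ρ[z/w](S)) → 5
  ρ[d/b](ρ[a/h](ρ[z/w](S))) → 5
  π[z,a,d](ρ[d/b](ρ[a/h](ρ[z/w](S)))) → 5
  (R − π[z,a,d](ρ[d/b](ρ[a/h](ρ[z/w](S))))) → 5
  σ[d<=8]((R − π[z,a,d](ρ[d/b](ρ[a/h](ρ[z/w](S)))))) → 4
  σ[d<=4](σ[d<=8]((R − π[z,a,d](ρ[d/b](ρ[a/h](ρ[z/w](S))))))) → 1

== RESULT ==
z | a | d
t | 4 | 2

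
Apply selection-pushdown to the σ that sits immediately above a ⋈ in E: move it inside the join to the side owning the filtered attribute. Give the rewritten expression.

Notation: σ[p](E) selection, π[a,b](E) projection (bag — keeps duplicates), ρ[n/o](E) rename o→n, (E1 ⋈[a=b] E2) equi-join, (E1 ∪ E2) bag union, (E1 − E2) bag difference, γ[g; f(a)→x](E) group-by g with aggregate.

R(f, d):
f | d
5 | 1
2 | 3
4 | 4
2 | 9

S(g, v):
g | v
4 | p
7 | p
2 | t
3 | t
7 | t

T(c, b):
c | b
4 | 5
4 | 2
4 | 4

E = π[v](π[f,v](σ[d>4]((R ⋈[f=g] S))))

σ filters on d, owned by the left side.
E' = π[v](π[f,v]((σ[d>4](R) ⋈[f=g] S)))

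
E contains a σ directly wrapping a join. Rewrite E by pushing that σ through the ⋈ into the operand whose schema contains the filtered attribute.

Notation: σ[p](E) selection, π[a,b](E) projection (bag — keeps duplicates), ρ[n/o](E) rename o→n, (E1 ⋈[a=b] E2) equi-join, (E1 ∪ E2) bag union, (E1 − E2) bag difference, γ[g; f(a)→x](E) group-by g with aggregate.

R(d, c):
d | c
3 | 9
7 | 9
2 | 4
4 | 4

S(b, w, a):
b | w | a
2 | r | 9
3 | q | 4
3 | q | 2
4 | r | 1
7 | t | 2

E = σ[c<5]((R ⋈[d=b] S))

σ filters on c, owned by the left side.
E' = (σ[c<5](R) ⋈[d=b] S)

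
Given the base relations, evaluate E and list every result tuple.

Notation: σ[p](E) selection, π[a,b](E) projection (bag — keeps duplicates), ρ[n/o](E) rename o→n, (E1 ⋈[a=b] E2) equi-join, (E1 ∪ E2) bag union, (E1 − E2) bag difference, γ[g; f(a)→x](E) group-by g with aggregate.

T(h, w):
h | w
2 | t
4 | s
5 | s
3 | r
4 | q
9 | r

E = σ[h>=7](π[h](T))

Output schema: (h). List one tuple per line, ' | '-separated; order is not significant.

Row counts bottom-up:
  T → 6
  π[h](T) → 6
  σ[h>=7](π[h](T)) → 1

== RESULT ==
h
9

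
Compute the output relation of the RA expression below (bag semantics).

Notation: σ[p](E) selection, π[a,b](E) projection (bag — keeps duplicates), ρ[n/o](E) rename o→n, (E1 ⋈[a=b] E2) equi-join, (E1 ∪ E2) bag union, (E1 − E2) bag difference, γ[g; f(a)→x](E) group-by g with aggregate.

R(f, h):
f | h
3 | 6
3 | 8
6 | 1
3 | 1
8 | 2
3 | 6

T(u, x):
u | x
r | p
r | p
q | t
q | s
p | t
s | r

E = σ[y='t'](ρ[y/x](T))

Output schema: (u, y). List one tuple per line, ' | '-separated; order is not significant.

Subexpression sizes:
  T → 6
  ρ[y/x](T) → 6
  σ[y='t'](ρ[y/x](T)) → 2

== RESULT ==
u | y
p | t
q | t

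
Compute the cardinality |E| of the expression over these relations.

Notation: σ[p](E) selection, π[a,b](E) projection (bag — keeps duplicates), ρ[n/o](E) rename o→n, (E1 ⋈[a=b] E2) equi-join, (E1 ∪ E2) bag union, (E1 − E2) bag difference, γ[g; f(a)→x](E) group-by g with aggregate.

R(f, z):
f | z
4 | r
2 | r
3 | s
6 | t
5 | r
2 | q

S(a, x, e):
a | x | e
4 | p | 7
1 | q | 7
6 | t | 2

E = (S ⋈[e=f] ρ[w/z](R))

Subexpression sizes:
  S → 3
  R → 6
  ρ[w/z](R) → 6
  (S ⋈[e=f] ρ[w/z](R)) → 2

|E| = 2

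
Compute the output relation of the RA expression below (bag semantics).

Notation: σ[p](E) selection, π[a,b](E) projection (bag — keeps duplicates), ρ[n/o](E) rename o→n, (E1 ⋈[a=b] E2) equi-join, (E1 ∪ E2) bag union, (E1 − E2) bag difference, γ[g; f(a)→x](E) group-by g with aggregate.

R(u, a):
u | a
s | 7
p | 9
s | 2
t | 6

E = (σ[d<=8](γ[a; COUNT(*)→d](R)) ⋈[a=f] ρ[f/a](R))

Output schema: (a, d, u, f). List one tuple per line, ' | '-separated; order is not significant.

Subexpression sizes:
  R → 4
  γ[a; COUNT(*)→d](R) → 4
  σ[d<=8](γ[a; COUNT(*)→d](R)) → 4
  R → 4
  ρ[f/a](R) → 4
  (σ[d<=8](γ[a; COUNT(*)→d](R)) ⋈[a=f] ρ[f/a](R)) → 4

== RESULT ==
a | d | u | f
2 | 1 | s | 2
6 | 1 | t | 6
7 | 1 | s | 7
9 | 1 | p | 9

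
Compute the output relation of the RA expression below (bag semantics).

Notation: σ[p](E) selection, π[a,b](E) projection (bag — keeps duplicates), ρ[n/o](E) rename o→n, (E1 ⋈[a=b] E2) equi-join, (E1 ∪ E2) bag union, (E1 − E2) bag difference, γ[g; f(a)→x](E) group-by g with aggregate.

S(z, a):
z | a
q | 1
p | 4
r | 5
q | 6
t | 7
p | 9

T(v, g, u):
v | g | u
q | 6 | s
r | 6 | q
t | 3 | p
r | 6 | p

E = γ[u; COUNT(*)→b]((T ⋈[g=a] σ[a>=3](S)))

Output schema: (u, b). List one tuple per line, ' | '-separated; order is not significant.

Row counts bottom-up:
  T → 4
  S → 6
  σ[a>=3](S) → 5
  (T ⋈[g=a] σ[a>=3](S)) → 3
  γ[u; COUNT(*)→b]((T ⋈[g=a] σ[a>=3](S))) → 3

== RESULT ==
u | b
p | 1
q | 1
s | 1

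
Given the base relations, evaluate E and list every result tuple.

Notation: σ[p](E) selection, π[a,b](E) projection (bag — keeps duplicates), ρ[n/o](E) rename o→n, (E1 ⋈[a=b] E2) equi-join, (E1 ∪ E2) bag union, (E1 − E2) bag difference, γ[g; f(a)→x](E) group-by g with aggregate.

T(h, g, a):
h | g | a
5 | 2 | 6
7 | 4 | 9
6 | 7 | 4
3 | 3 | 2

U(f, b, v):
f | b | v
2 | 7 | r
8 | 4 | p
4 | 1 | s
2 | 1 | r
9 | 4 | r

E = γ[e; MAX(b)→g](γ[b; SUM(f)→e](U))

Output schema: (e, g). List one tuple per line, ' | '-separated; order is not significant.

Stepwise |·|:
  U → 5
  γ[b; SUM(f)→e](U) → 3
  γ[e; MAX(b)→g](γ[b; SUM(f)→e](U)) → 3

== RESULT ==
e | g
2 | 7
6 | 1
17 | 4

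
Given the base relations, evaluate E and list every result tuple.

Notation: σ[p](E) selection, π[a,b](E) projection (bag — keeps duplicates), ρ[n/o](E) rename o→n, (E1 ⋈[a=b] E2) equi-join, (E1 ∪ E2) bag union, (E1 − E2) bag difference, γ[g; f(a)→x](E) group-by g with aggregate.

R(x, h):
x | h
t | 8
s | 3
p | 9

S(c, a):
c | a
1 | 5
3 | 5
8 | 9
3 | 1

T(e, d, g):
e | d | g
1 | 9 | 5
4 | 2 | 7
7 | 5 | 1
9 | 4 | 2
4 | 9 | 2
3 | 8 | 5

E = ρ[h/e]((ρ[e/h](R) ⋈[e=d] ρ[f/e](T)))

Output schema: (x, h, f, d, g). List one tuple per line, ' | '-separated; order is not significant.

Subexpression sizes:
  R → 3
  ρ[e/h](R) → 3
  T → 6
  ρ[f/e](T) → 6
  (ρ[e/h](R) ⋈[e=d] ρ[f/e](T)) → 3
  ρ[h/e]((ρ[e/h](R) ⋈[e=d] ρ[f/e](T))) → 3

== RESULT ==
x | h | f | d | g
p | 9 | 1 | 9 | 5
p | 9 | 4 | 9 | 2
t | 8 | 3 | 8 | 5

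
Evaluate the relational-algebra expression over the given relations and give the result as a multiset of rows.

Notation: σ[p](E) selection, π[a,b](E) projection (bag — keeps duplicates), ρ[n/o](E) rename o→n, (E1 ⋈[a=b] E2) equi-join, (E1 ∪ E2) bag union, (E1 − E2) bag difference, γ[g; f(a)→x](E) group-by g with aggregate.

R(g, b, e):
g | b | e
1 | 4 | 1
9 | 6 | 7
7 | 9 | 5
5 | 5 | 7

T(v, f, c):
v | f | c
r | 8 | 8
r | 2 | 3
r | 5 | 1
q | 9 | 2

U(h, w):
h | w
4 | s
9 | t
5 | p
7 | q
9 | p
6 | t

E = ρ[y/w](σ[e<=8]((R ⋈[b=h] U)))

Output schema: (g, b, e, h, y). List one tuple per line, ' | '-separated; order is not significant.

Per-node cardinality:
  R → 4
  U → 6
  (R ⋈[b=h] U) → 5
  σ[e<=8]((R ⋈[b=h] U)) → 5
  ρ[y/w](σ[e<=8]((R ⋈[b=h] U))) → 5

== RESULT ==
g | b | e | h | y
1 | 4 | 1 | 4 | s
5 | 5 | 7 | 5 | p
7 | 9 | 5 | 9 | p
7 | 9 | 5 | 9 | t
9 | 6 | 7 | 6 | t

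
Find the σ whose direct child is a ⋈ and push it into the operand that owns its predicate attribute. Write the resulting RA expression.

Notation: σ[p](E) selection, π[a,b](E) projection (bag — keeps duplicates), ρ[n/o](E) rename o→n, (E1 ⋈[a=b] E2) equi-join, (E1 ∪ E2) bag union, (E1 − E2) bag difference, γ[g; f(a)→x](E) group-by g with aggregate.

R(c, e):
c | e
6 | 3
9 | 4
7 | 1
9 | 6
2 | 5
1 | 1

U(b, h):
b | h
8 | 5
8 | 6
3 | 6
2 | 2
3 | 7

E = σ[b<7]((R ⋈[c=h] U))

σ filters on b, owned by the right side.
E' = (R ⋈[c=h] σ[b<7](U))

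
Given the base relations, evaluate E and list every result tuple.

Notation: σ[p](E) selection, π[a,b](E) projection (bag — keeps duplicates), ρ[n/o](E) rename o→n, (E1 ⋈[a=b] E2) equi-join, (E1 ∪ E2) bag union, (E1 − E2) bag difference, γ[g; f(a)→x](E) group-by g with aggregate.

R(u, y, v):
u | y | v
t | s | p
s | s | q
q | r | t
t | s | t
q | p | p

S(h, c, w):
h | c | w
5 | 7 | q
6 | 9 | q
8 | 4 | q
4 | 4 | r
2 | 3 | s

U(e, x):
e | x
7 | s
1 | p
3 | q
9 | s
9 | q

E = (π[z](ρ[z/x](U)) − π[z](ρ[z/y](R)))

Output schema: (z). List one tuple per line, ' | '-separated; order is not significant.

Subexpression sizes:
  U → 5
  ρ[z/x](U) → 5
  π[z](ρ[z/x](U)) → 5
  R → 5
  ρ[z/y](R) → 5
  π[z](ρ[z/y](R)) → 5
  (π[z](ρ[z/x](U)) − π[z](ρ[z/y](R))) → 2

== RESULT ==
z
q
q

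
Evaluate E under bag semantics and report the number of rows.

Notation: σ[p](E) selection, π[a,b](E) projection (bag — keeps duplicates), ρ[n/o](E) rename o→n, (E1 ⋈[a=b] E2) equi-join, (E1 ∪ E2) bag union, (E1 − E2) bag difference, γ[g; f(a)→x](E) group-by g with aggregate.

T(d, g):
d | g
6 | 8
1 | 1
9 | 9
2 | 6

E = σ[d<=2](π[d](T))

Row counts bottom-up:
  T → 4
  π[d](T) → 4
  σ[d<=2](π[d](T)) → 2

|E| = 2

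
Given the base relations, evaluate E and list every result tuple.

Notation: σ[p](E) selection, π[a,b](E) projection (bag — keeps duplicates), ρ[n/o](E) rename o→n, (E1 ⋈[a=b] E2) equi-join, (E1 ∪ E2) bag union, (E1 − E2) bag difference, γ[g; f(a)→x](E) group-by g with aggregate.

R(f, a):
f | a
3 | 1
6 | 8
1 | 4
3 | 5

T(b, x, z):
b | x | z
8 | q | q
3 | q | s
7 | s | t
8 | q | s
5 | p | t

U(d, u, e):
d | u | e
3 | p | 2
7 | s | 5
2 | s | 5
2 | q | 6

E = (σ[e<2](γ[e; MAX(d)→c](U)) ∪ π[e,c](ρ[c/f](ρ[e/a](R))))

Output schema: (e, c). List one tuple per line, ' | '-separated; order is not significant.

Subexpression sizes:
  U → 4
  γ[e; MAX(d)→c](U) → 3
  σ[e<2](γ[e; MAX(d)→c](U)) → 0
  R → 4
  ρ[e/a](R) → 4
  ρ[c/f](ρ[e/a](R)) → 4
  π[e,c](ρ[c/f](ρ[e/a](R))) → 4
  (σ[e<2](γ[e; MAX(d)→c](U)) ∪ π[e,c](ρ[c/f](ρ[e/a](R)))) → 4

== RESULT ==
e | c
1 | 3
4 | 1
5 | 3
8 | 6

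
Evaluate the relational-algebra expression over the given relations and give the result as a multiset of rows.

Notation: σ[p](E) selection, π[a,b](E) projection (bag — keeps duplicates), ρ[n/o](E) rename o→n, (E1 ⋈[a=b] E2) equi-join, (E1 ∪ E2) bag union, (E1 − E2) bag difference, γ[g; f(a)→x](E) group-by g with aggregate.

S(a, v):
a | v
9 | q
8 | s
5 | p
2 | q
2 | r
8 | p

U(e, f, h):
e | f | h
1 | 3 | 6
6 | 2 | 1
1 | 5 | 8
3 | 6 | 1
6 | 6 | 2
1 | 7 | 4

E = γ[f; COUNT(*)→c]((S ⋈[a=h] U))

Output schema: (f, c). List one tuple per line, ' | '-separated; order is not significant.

Subexpression sizes:
  S → 6
  U → 6
  (S ⋈[a=h] U) → 4
  γ[f; COUNT(*)→c]((S ⋈[a=h] U)) → 2

== RESULT ==
f | c
5 | 2
6 | 2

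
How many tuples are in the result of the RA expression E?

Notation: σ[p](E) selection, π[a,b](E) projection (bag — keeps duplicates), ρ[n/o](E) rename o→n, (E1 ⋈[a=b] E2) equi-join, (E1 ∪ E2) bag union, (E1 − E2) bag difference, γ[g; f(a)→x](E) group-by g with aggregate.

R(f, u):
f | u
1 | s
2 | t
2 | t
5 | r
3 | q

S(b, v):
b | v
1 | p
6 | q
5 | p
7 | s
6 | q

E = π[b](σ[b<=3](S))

Per-node cardinality:
  S → 5
  σ[b<=3](S) → 1
  π[b](σ[b<=3](S)) → 1

|E| = 1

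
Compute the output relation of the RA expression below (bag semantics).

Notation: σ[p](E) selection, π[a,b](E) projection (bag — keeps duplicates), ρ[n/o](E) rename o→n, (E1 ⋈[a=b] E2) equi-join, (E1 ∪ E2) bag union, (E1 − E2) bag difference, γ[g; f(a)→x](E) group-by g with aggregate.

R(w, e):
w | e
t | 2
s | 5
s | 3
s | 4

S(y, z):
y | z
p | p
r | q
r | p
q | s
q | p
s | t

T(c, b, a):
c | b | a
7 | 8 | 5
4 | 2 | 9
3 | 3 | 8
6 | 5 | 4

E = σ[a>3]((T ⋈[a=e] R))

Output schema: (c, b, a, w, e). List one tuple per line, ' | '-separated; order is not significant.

Row counts bottom-up:
  T → 4
  R → 4
  (T ⋈[a=e] R) → 2
  σ[a>3]((T ⋈[a=e] R)) → 2

== RESULT ==
c | b | a | w | e
6 | 5 | 4 | s | 4
7 | 8 | 5 | s | 5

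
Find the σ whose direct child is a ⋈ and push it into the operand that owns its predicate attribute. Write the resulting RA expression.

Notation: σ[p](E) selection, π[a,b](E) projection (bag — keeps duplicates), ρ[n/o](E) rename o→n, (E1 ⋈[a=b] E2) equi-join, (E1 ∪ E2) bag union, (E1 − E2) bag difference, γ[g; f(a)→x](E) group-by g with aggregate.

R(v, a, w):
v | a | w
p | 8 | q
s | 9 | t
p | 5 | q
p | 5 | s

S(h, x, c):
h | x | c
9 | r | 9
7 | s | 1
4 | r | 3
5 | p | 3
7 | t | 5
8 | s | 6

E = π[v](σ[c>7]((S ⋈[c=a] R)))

σ filters on c, owned by the left side.
E' = π[v]((σ[c>7](S) ⋈[c=a] R))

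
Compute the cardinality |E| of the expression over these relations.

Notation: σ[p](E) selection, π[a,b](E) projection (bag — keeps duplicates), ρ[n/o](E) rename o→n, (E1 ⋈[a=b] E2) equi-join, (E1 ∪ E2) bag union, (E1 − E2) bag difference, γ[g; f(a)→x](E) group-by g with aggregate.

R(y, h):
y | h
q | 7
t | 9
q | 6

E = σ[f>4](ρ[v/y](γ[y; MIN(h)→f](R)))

Stepwise |·|:
  R → 3
  γ[y; MIN(h)→f](R) → 2
  ρ[v/y](γ[y; MIN(h)→f](R)) → 2
  σ[f>4](ρ[v/y](γ[y; MIN(h)→f](R))) → 2

|E| = 2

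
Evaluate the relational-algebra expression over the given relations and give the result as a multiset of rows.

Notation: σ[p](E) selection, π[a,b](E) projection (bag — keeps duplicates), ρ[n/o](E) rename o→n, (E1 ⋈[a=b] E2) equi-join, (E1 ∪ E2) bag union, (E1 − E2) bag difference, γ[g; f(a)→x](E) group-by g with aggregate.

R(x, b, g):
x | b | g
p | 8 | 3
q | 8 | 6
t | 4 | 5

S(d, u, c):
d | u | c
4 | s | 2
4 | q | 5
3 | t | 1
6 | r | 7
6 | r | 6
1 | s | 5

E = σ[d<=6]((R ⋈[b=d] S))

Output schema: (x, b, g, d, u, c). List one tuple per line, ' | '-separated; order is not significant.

Per-node cardinality:
  R → 3
  S → 6
  (R ⋈[b=d] S) → 2
  σ[d<=6]((R ⋈[b=d] S)) → 2

== RESULT ==
x | b | g | d | u | c
t | 4 | 5 | 4 | q | 5
t | 4 | 5 | 4 | s | 2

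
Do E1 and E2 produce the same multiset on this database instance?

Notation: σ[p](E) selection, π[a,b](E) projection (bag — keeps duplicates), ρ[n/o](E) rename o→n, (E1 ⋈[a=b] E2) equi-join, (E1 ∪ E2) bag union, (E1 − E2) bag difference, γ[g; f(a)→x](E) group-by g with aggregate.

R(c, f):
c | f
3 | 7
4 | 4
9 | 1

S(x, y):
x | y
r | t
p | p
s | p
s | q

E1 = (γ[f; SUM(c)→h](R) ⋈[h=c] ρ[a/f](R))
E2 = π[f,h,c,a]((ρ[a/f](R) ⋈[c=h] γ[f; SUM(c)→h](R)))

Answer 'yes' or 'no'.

E1 subexpression sizes:
  R → 3
  γ[f; SUM(c)→h](R) → 3
  R → 3
  ρ[a/f](R) → 3
  (γ[f; SUM(c)→h](R) ⋈[h=c] ρ[a/f](R)) → 3
E2 subexpression sizes:
  R → 3
  ρ[a/f](R) → 3
  R → 3
  γ[f; SUM(c)→h](R) → 3
  (ρ[a/f](R) ⋈[c=h] γ[f; SUM(c)→h](R)) → 3
  π[f,h,c,a]((ρ[a/f](R) ⋈[c=h] γ[f; SUM(c)→h](R))) → 3

E1 and E2 produce the same multiset:
f | h | c | a
1 | 9 | 9 | 1
4 | 4 | 4 | 4
7 | 3 | 3 | 7

yes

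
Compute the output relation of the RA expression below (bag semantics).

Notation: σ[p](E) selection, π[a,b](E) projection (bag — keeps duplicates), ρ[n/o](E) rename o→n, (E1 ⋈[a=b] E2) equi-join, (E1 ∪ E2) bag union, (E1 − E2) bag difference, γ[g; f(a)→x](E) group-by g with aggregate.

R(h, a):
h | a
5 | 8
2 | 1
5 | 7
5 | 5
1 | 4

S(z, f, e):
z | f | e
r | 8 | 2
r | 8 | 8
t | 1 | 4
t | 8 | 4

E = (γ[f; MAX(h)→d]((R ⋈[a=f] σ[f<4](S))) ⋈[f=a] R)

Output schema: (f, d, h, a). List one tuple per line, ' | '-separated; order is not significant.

Row counts bottom-up:
  R → 5
  S → 4
  σ[f<4](S) → 1
  (R ⋈[a=f] σ[f<4](S)) → 1
  γ[f; MAX(h)→d]((R ⋈[a=f] σ[f<4](S))) → 1
  R → 5
  (γ[f; MAX(h)→d]((R ⋈[a=f] σ[f<4](S))) ⋈[f=a] R) → 1

== RESULT ==
f | d | h | a
1 | 2 | 2 | 1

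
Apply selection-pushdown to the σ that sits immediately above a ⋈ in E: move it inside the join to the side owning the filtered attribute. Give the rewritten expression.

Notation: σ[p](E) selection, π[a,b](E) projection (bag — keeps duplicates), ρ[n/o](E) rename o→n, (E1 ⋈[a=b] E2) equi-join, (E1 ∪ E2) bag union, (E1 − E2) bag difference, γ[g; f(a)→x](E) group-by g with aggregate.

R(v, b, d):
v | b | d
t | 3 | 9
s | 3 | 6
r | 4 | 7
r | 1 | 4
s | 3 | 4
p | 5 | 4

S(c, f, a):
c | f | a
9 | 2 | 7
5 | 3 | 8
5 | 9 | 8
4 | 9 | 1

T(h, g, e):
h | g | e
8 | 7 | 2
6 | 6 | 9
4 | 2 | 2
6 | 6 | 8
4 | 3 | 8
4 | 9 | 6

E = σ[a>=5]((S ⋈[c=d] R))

σ filters on a, owned by the left side.
E' = (σ[a>=5](S) ⋈[c=d] R)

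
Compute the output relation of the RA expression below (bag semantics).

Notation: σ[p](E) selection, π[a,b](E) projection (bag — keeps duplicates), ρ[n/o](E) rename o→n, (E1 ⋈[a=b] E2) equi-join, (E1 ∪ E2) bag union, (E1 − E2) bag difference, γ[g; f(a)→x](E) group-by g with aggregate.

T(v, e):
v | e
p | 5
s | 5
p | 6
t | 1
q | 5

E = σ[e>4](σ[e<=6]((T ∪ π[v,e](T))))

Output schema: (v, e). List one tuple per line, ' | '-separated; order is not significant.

Per-node cardinality:
  T → 5
  T → 5
  π[v,e](T) → 5
  (T ∪ π[v,e](T)) → 10
  σ[e<=6]((T ∪ π[v,e](T))) → 10
  σ[e>4](σ[e<=6]((T ∪ π[v,e](T)))) → 8

== RESULT ==
v | e
p | 5
p | 5
p | 6
p | 6
q | 5
q | 5
s | 5
s | 5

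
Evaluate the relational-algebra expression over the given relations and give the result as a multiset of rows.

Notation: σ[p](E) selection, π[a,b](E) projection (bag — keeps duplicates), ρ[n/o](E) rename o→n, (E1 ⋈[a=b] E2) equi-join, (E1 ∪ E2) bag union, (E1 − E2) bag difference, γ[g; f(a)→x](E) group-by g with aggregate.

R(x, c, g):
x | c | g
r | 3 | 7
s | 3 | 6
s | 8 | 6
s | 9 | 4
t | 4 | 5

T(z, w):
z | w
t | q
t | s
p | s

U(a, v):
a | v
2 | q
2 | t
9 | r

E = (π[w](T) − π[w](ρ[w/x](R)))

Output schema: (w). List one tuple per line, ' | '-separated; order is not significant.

Stepwise |·|:
  T → 3
  π[w](T) → 3
  R → 5
  ρ[w/x](R) → 5
  π[w](ρ[w/x](R)) → 5
  (π[w](T) − π[w](ρ[w/x](R))) → 1

== RESULT ==
w
q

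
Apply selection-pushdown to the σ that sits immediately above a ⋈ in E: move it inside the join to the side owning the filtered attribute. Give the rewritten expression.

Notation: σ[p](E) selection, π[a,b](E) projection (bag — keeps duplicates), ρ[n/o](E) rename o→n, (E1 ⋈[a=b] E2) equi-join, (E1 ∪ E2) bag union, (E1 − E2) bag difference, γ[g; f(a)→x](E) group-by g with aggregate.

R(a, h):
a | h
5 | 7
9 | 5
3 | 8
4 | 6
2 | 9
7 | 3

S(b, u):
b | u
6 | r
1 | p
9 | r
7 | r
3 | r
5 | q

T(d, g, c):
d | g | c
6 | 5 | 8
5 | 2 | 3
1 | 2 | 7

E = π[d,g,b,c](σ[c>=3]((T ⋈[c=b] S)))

σ filters on c, owned by the left side.
E' = π[d,g,b,c]((σ[c>=3](T) ⋈[c=b] S))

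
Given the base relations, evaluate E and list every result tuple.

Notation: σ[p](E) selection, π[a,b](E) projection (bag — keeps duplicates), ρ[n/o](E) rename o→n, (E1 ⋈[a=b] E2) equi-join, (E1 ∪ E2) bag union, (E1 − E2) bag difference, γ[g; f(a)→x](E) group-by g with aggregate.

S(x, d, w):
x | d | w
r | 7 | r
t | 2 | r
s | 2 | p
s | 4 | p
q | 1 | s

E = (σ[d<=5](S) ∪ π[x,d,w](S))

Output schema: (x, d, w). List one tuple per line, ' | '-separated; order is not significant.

Subexpression sizes:
  S → 5
  σ[d<=5](S) → 4
  S → 5
  π[x,d,w](S) → 5
  (σ[d<=5](S) ∪ π[x,d,w](S)) → 9

== RESULT ==
x | d | w
q | 1 | s
q | 1 | s
r | 7 | r
s | 2 | p
s | 2 | p
s | 4 | p
s | 4 | p
t | 2 | r
t | 2 | r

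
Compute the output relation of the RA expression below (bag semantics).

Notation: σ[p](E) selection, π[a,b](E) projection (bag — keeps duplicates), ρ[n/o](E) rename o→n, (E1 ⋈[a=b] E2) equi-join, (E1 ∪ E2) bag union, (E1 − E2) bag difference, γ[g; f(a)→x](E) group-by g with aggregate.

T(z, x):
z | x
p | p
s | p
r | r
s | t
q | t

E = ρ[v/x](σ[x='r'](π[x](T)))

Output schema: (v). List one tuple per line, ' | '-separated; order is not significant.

Subexpression sizes:
  T → 5
  π[x](T) → 5
  σ[x='r'](π[x](T)) → 1
  ρ[v/x](σ[x='r'](π[x](T))) → 1

== RESULT ==
v
r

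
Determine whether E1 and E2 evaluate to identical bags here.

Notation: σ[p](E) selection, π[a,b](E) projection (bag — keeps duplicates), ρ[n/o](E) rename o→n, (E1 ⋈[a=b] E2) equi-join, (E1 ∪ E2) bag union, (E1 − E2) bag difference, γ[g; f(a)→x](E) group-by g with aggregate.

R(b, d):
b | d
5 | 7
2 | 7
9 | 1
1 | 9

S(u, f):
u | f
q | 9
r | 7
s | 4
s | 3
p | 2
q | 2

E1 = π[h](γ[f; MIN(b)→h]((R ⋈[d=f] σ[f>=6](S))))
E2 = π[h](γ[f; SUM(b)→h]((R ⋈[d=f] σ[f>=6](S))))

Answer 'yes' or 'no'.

E1 row counts bottom-up:
  R → 4
  S → 6
  σ[f>=6](S) → 2
  (R ⋈[d=f] σ[f>=6](S)) → 3
  γ[f; MIN(b)→h]((R ⋈[d=f] σ[f>=6](S))) → 2
  π[h](γ[f; MIN(b)→h]((R ⋈[d=f] σ[f>=6](S)))) → 2
E2 row counts bottom-up:
  R → 4
  S → 6
  σ[f>=6](S) → 2
  (R ⋈[d=f] σ[f>=6](S)) → 3
  γ[f; SUM(b)→h]((R ⋈[d=f] σ[f>=6](S))) → 2
  π[h](γ[f; SUM(b)→h]((R ⋈[d=f] σ[f>=6](S)))) → 2

E1 result:
h
1
2
E2 result:
h
1
7
Witness: (7,) appears 0× in E1 but 1× in E2.

no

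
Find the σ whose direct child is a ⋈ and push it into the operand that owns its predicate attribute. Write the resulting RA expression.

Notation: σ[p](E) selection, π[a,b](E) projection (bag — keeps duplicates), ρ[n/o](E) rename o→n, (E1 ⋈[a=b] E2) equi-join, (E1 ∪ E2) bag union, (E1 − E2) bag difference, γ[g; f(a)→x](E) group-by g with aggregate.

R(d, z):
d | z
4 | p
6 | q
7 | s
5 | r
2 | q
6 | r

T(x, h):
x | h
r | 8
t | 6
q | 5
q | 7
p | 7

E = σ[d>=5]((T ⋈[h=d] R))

σ filters on d, owned by the right side.
E' = (T ⋈[h=d] σ[d>=5](R))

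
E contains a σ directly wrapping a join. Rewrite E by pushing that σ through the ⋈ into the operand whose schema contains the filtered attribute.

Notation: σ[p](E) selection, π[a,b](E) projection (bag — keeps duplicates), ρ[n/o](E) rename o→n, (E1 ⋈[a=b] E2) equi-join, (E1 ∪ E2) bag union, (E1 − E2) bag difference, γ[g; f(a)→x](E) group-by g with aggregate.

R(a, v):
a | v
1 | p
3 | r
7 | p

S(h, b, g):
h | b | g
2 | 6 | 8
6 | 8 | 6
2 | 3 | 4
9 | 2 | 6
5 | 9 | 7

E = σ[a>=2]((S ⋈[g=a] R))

σ filters on a, owned by the right side.
E' = (S ⋈[g=a] σ[a>=2](R))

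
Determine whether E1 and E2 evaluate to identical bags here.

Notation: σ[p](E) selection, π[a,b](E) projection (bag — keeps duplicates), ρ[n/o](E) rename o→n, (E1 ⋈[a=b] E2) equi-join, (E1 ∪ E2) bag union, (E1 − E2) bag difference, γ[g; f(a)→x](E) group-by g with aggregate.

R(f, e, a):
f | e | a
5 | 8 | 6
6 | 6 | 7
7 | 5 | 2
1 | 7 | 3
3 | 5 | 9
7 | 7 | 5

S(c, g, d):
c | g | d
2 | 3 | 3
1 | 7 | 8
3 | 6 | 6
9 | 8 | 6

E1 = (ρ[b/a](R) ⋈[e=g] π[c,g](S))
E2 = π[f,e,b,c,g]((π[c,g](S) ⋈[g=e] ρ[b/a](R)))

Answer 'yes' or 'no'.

E1 row counts bottom-up:
  R → 6
  ρ[b/a](R) → 6
  S → 4
  π[c,g](S) → 4
  (ρ[b/a](R) ⋈[e=g] π[c,g](S)) → 4
E2 row counts bottom-up:
  S → 4
  π[c,g](S) → 4
  R → 6
  ρ[b/a](R) → 6
  (π[c,g](S) ⋈[g=e] ρ[b/a](R)) → 4
  π[f,e,b,c,g]((π[c,g](S) ⋈[g=e] ρ[b/a](R))) → 4

E1 and E2 produce the same multiset:
f | e | b | c | g
1 | 7 | 3 | 1 | 7
5 | 8 | 6 | 9 | 8
6 | 6 | 7 | 3 | 6
7 | 7 | 5 | 1 | 7

yes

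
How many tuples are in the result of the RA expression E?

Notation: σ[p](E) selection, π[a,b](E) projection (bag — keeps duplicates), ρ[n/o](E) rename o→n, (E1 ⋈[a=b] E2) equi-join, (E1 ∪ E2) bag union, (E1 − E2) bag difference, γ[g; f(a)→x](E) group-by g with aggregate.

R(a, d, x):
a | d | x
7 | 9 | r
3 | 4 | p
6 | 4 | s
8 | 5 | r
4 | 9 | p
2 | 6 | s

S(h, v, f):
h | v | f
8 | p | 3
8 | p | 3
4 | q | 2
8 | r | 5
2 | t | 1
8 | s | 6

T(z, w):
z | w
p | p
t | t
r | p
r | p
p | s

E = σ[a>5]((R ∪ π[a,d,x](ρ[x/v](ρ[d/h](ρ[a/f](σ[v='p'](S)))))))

Per-node cardinality:
  R → 6
  S → 6
  σ[v='p'](S) → 2
  ρ[a/f](σ[v='p'](S)) → 2
  ρ[d/h](ρ[a/f](σ[v='p'](S))) → 2
  ρ[x/v](ρ[d/h](ρ[a/f](σ[v='p'](S)))) → 2
  π[a,d,x](ρ[x/v](ρ[d/h](ρ[a/f](σ[v='p'](S))))) → 2
  (R ∪ π[a,d,x](ρ[x/v](ρ[d/h](ρ[a/f](σ[v='p'](S)))))) → 8
  σ[a>5]((R ∪ π[a,d,x](ρ[x/v](ρ[d/h](ρ[a/f](σ[v='p'](S))))))) → 3

|E| = 3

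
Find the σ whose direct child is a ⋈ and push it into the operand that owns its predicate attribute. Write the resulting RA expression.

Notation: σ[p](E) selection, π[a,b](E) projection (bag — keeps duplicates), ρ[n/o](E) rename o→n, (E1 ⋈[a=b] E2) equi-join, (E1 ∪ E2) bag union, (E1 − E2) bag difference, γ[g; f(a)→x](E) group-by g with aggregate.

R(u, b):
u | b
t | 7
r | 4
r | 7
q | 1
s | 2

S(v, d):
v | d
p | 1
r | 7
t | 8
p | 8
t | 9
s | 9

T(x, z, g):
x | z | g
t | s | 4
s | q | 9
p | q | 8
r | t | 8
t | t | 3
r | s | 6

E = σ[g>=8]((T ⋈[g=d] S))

σ filters on g, owned by the left side.
E' = (σ[g>=8](T) ⋈[g=d] S)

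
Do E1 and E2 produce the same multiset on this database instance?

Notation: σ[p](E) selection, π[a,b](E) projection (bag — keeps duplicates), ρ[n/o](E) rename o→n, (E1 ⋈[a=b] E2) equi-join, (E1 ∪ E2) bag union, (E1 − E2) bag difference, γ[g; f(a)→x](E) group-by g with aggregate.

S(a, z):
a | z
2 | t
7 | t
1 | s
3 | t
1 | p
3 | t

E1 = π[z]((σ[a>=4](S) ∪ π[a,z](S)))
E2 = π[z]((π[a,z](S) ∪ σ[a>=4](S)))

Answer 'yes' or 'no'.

E1 subexpression sizes:
  S → 6
  σ[a>=4](S) → 1
  S → 6
  π[a,z](S) → 6
  (σ[a>=4](S) ∪ π[a,z](S)) → 7
  π[z]((σ[a>=4](S) ∪ π[a,z](S))) → 7
E2 subexpression sizes:
  S → 6
  π[a,z](S) → 6
  S → 6
  σ[a>=4](S) → 1
  (π[a,z](S) ∪ σ[a>=4](S)) → 7
  π[z]((π[a,z](S) ∪ σ[a>=4](S))) → 7

E1 and E2 produce the same multiset:
z
p
s
t
t
t
t
t

yes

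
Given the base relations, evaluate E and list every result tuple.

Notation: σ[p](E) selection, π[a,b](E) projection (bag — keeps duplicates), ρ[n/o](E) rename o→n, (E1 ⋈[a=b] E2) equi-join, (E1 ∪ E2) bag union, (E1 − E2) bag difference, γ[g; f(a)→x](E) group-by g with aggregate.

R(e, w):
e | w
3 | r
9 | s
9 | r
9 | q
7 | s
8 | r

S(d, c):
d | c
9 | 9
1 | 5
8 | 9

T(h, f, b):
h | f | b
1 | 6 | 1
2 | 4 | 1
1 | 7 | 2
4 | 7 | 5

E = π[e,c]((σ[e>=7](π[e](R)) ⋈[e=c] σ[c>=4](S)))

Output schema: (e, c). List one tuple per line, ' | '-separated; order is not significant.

Per-node cardinality:
  R → 6
  π[e](R) → 6
  σ[e>=7](π[e](R)) → 5
  S → 3
  σ[c>=4](S) → 3
  (σ[e>=7](π[e](R)) ⋈[e=c] σ[c>=4](S)) → 6
  π[e,c]((σ[e>=7](π[e](R)) ⋈[e=c] σ[c>=4](S))) → 6

== RESULT ==
e | c
9 | 9
9 | 9
9 | 9
9 | 9
9 | 9
9 | 9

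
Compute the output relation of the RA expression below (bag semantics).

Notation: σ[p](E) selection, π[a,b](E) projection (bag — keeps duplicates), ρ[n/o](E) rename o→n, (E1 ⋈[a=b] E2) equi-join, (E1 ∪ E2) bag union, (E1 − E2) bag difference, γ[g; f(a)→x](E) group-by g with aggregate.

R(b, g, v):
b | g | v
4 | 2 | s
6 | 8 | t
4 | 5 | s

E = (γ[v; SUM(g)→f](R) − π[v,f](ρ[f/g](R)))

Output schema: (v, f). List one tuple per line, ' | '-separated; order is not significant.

Stepwise |·|:
  R → 3
  γ[v; SUM(g)→f](R) → 2
  R → 3
  ρ[f/g](R) → 3
  π[v,f](ρ[f/g](R)) → 3
  (γ[v; SUM(g)→f](R) − π[v,f](ρ[f/g](R))) → 1

== RESULT ==
v | f
s | 7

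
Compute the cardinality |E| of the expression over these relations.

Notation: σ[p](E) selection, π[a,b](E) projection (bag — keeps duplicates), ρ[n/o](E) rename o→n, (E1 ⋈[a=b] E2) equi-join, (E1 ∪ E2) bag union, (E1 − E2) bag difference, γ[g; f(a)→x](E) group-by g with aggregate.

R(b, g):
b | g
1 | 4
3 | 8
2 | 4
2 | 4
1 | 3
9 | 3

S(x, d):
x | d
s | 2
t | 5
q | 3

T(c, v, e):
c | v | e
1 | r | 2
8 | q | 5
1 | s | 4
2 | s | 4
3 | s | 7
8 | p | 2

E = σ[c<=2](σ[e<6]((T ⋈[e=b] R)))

Subexpression sizes:
  T → 6
  R → 6
  (T ⋈[e=b] R) → 4
  σ[e<6]((T ⋈[e=b] R)) → 4
  σ[c<=2](σ[e<6]((T ⋈[e=b] R))) → 2

|E| = 2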